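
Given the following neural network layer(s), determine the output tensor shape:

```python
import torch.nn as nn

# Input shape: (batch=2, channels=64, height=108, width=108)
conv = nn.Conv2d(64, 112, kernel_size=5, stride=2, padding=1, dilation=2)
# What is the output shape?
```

Input: (2, 64, 108, 108) -> Output: (2, 112, 51, 51)

Answer: (2, 112, 51, 51)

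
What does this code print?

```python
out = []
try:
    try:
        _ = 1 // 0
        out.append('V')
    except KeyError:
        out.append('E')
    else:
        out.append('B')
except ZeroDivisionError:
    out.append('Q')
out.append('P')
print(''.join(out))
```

Execution trace: 'Q' (outer except ZeroDivisionError) → 'P' (after the try/except). Output: QP

Answer: QP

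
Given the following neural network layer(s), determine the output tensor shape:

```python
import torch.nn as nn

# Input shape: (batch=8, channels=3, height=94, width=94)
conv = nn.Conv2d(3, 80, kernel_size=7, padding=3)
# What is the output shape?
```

Input: (8, 3, 94, 94) -> Output: (8, 80, 94, 94)

Answer: (8, 80, 94, 94)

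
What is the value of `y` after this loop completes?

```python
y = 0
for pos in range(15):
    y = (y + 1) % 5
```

Increment mod 5, 15 times = 0
`y` takes the values: 0 → 1 → 2 → 3 → 4 → 0 → 1 → 2 → 3 → 4 → 0 → 1 → 2 → 3 → 4 → 0

Answer: 0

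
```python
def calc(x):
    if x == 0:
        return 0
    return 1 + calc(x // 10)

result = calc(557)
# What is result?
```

Count of digits of 557: 3

Answer: 3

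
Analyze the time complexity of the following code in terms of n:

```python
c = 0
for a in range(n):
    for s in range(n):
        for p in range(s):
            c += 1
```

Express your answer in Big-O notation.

Each loop level contributes: n × n × n. Multiplying the contributions gives O(n^3).

Answer: O(n^3)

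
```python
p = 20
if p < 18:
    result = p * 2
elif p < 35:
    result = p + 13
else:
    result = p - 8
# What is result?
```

Trace:
`p = 20` → p = 20
`if p < 18: ...` → p < 18 is False, p < 35 is True → result = 33
So result = 33

Answer: 33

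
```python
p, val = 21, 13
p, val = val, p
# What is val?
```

Trace:
`p, val = 21, 13` → p = 21; val = 13
`p, val = val, p` → p = 13; val = 21
So val = 21

Answer: 21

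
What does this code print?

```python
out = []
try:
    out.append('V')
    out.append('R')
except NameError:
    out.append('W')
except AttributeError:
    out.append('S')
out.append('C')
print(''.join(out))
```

Execution trace: 'V' (try body) → 'R' (try body, no exception) → 'C' (after the try/except). Output: VRC

Answer: VRC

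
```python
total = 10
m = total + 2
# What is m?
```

Trace:
`total = 10` → total = 10
`m = total + 2` → m = 12
So m = 12

Answer: 12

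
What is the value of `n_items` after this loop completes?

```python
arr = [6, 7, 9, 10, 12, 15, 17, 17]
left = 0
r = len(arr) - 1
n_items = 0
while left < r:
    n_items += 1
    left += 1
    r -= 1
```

Iterations until pointers meet (list length 8)
`n_items` takes the values: 0 → 1 → 2 → 3 → 4

Answer: 4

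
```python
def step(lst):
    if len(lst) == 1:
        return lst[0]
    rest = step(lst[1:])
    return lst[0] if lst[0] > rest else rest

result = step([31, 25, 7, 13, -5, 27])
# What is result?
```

Recursive max over [31, 25, 7, 13, -5, 27] = 31

Answer: 31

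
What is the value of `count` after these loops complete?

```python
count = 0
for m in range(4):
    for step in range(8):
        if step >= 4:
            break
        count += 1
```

Inner breaks at 4, outer runs 4 times
`count` takes the values: 0 → 1 → 2 → 3 → 4 → 5 → 6 → 7 → 8 → 9 → 10 → 11 → 12 → 13 → 14 → 15 → 16

Answer: 16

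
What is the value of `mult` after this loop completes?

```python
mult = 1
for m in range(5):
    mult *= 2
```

2^5 = 32
`mult` takes the values: 1 → 2 → 4 → 8 → 16 → 32

Answer: 32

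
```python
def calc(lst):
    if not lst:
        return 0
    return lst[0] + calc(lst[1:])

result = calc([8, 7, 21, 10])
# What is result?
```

8 + 7 + 21 + 10 + 0 = 46

Answer: 46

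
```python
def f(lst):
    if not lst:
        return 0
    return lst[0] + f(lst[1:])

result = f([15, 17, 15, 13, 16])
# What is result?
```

15 + 17 + 15 + 13 + 16 + 0 = 76

Answer: 76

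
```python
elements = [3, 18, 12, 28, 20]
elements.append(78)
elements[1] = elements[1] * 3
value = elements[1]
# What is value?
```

Trace:
`elements = [3, 18, 12, 28, 20]` → elements = [3, 18, 12, 28, 20]
`elements.append(78)` → elements = [3, 18, 12, 28, 20, 78]
`elements[1] = elements[1] * 3` → elements = [3, 54, 12, 28, 20, 78]
`value = elements[1]` → value = 54
So value = 54

Answer: 54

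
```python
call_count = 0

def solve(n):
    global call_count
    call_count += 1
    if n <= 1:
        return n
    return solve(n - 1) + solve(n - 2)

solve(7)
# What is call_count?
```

Calls(n) = 1 + Calls(n-1) + Calls(n-2); Calls(0)=Calls(1)=1. For n=7 this gives 41.

Answer: 41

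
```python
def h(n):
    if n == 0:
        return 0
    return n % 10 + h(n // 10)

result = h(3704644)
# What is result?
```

Sum of digits of 3704644: 4 + 4 + 6 + 4 + 0 + 7 + 3 = 28

Answer: 28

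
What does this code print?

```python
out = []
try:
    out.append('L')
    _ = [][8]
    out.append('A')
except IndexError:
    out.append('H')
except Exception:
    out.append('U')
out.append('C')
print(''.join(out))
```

Execution trace: 'L' (try body) → 'H' (except IndexError) → 'C' (after the try/except). Output: LHC

Answer: LHC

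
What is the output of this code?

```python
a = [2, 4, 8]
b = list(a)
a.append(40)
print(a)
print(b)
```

Key concept: list() constructor creates copy.
Step by step:
`a = [2, 4, 8]` → a = [2, 4, 8]
`b = list(a)` → b = [2, 4, 8]
`a.append(40)` → a = [2, 4, 8, 40]
`print(a)` → prints [2, 4, 8, 40]
`print(b)` → prints [2, 4, 8]

Answer:
[2, 4, 8, 40]
[2, 4, 8]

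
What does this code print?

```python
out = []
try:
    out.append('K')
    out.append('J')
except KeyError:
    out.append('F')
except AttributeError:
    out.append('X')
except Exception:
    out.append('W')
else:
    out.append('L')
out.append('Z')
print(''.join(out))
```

Execution trace: 'K' (try body) → 'J' (try body, no exception) → 'L' (else) → 'Z' (after the try/except). Output: KJLZ

Answer: KJLZ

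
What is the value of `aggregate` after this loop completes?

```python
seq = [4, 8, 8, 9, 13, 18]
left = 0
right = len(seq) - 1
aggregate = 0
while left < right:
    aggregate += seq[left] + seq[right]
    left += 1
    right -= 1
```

Sum of pairs from ends
`aggregate` takes the values: 0 → 22 → 43 → 60

Answer: 60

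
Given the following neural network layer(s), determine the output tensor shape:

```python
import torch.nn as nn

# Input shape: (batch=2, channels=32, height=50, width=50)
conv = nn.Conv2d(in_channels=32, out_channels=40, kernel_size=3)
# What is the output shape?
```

Input: (2, 32, 50, 50) -> Output: (2, 40, 48, 48)

Answer: (2, 40, 48, 48)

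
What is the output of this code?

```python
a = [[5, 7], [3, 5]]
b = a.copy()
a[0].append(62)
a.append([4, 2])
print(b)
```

Key concept: shallow copy with nested lists.
Step by step:
`a = [[5, 7], [3, 5]]` → a = [[5, 7], [3, 5]]
`b = a.copy()` → b = [[5, 7], [3, 5]]
`a[0].append(62)` → a = [[5, 7, 62], [3, 5]]; b = [[5, 7, 62], [3, 5]]
`a.append([4, 2])` → a = [[5, 7, 62], [3, 5], [4, 2]]
`print(b)` → prints [[5, 7, 62], [3, 5]]

Answer: [[5, 7, 62], [3, 5]]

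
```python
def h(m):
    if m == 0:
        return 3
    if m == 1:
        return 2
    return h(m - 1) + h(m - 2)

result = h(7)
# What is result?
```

Build up from base cases: h(0)=3, h(1)=2, h(2)=5, h(3)=7, h(4)=12, h(5)=19, h(6)=31, ..., h(7)=50

Answer: 50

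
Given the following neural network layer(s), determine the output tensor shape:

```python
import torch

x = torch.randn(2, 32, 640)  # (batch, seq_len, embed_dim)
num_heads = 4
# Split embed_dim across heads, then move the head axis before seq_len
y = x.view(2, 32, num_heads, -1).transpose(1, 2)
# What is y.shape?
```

Input: (2, 32, 640) -> head_dim = 640 // 4 = 160; after view: (2, 32, 4, 160) -> after transpose(1, 2): (2, 4, 32, 160) -> Output: (2, 4, 32, 160)

Answer: (2, 4, 32, 160)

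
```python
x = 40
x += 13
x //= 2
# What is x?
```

Trace:
`x = 40` → x = 40
`x += 13` → x = 53
`x //= 2` → x = 26
So x = 26

Answer: 26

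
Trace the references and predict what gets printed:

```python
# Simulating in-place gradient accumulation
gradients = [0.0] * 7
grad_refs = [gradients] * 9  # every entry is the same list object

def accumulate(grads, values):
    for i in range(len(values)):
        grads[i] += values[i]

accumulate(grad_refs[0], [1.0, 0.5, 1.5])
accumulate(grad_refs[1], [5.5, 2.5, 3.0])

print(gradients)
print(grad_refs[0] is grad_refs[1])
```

Key concept: gradient accumulation aliasing.
Step by step:
`gradients = [0.0] * 7` → gradients = [0.0, 0.0, 0.0, 0.0, 0.0, 0.0, 0.0]
`grad_refs = [gradients] * 9` → grad_refs = [[0.0, 0.0, 0.0, 0.0, 0.0, 0.0, 0.0], [0.0, 0.0, 0.0, 0.0, 0.0, 0.0, 0.0], [0.0, 0.0, 0.0, 0.0, 0.0, 0.0, 0.0], [0.0, 0.0, 0.0, 0.0, 0.0, 0.0, 0.0], [0.0, 0.0, 0.0, 0.0, 0.0, 0.0, 0.0], [0.0, 0.0, 0.0, 0.0, 0.0, 0.0, 0.0], [0.0, 0.0, 0.0, 0.0, 0.0, 0.0, 0.0], [0.0, 0.0, 0.0, 0.0, 0.0, 0.0, 0.0], [0.0, 0.0, 0.0, 0.0, 0.0, 0.0, 0.0]]
`accumulate(grad_refs[0], [1.0, 0.5, 1.5])` → gradients = [1.0, 0.5, 1.5, 0.0, 0.0, 0.0, 0.0]; grad_refs = [[1.0, 0.5, 1.5, 0.0, 0.0, 0.0, 0.0], [1.0, 0.5, 1.5, 0.0, 0.0, 0.0, 0.0], [1.0, 0.5, 1.5, 0.0, 0.0, 0.0, 0.0], [1.0, 0.5, 1.5, 0.0, 0.0, 0.0, 0.0], [1.0, 0.5, 1.5, 0.0, 0.0, 0.0, 0.0], [1.0, 0.5, 1.5, 0.0, 0.0, 0.0, 0.0], [1.0, 0.5, 1.5, 0.0, 0.0, 0.0, 0.0], [1.0, 0.5, 1.5, 0.0, 0.0, 0.0, 0.0], [1.0, 0.5, 1.5, 0.0, 0.0, 0.0, 0.0]]
`accumulate(grad_refs[1], [5.5, 2.5, 3.0])` → gradients = [6.5, 3.0, 4.5, 0.0, 0.0, 0.0, 0.0]; grad_refs = [[6.5, 3.0, 4.5, 0.0, 0.0, 0.0, 0.0], [6.5, 3.0, 4.5, 0.0, 0.0, 0.0, 0.0], [6.5, 3.0, 4.5, 0.0, 0.0, 0.0, 0.0], [6.5, 3.0, 4.5, 0.0, 0.0, 0.0, 0.0], [6.5, 3.0, 4.5, 0.0, 0.0, 0.0, 0.0], [6.5, 3.0, 4.5, 0.0, 0.0, 0.0, 0.0], [6.5, 3.0, 4.5, 0.0, 0.0, 0.0, 0.0], [6.5, 3.0, 4.5, 0.0, 0.0, 0.0, 0.0], [6.5, 3.0, 4.5, 0.0, 0.0, 0.0, 0.0]]
`print(gradients)` → prints [6.5, 3.0, 4.5, 0.0, 0.0, 0.0, 0.0]
`print(grad_refs[0] is grad_refs[1])` → prints True

Answer:
[6.5, 3.0, 4.5, 0.0, 0.0, 0.0, 0.0]
True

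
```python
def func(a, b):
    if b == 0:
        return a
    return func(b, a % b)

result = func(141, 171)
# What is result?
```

func(141, 171) -> func(171, 141) -> func(141, 30) -> func(30, 21) -> func(21, 9) -> func(9, 3) -> func(3, 0) -> 3

Answer: 3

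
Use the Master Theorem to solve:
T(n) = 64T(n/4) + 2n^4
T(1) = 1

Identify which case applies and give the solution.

a=64, b=4, f(n)=2n^4. log_4(64) = 3. Since c=4 > 3 and the regularity condition holds (64(n/4)^4 = (64/4^4)n^4 with 64/4^4 < 1), Case 3 applies: T(n) = Θ(f(n)) = O(n^4).

Answer: O(n^4) - Case 3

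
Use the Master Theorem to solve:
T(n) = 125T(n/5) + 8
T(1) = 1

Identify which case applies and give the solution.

a=125, b=5, f(n)=8. log_5(125) = 3. Since c=0 < 3, Case 1 applies: T(n) = Θ(n^log_b(a)) = O(n^3).

Answer: O(n^3) - Case 1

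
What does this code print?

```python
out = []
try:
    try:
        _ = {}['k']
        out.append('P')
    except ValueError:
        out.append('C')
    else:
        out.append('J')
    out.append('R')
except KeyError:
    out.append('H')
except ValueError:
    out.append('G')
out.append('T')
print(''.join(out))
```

Execution trace: 'H' (except KeyError) → 'T' (after the try/except). Output: HT

Answer: HT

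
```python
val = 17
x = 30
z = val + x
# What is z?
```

Trace:
`val = 17` → val = 17
`x = 30` → x = 30
`z = val + x` → z = 47
So z = 47

Answer: 47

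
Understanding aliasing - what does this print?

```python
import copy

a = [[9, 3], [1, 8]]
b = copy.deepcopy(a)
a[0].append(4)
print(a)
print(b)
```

Key concept: deep copy is fully independent.
Step by step:
`a = [[9, 3], [1, 8]]` → a = [[9, 3], [1, 8]]
`b = copy.deepcopy(a)` → b = [[9, 3], [1, 8]]
`a[0].append(4)` → a = [[9, 3, 4], [1, 8]]
`print(a)` → prints [[9, 3, 4], [1, 8]]
`print(b)` → prints [[9, 3], [1, 8]]

Answer:
[[9, 3, 4], [1, 8]]
[[9, 3], [1, 8]]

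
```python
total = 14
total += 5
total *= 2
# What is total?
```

Trace:
`total = 14` → total = 14
`total += 5` → total = 19
`total *= 2` → total = 38
So total = 38

Answer: 38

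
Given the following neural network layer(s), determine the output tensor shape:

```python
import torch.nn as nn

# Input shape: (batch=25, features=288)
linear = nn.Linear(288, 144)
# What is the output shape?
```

Input: (25, 288) -> Output: (25, 144)

Answer: (25, 144)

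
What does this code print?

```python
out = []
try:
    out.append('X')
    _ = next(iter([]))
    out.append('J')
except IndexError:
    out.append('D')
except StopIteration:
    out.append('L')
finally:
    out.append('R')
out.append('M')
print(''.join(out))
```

Execution trace: 'X' (try body) → 'L' (except StopIteration) → 'R' (finally) → 'M' (after the try/except). Output: XLRM

Answer: XLRM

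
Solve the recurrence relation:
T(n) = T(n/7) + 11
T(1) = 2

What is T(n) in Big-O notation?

Each step divides n by 7 and adds 11. After log_7(n) steps we reach T(1)=2. So T(n) = 11·log_7(n) + 2 = O(log n).

Answer: O(log n)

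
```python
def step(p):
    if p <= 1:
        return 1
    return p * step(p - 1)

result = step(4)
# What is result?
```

step(4) = 4 * 3 * 2 * 1 = 24

Answer: 24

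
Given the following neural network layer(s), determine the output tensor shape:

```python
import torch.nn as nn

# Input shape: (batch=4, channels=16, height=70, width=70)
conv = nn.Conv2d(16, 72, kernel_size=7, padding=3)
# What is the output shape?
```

Input: (4, 16, 70, 70) -> Output: (4, 72, 70, 70)

Answer: (4, 72, 70, 70)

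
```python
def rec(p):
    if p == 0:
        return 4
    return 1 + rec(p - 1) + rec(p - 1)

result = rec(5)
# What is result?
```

rec(p) = 1 + 2·rec(p-1), rec(0)=4. Closed form: (4+1)·2^5 - 1 = 159.

Answer: 159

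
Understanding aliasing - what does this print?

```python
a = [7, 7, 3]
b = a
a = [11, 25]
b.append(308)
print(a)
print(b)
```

Key concept: rebinding vs mutation: a is rebound to a new list, b still points at the original.
Step by step:
`a = [7, 7, 3]` → a = [7, 7, 3]
`b = a` → b = [7, 7, 3] (same object as a)
`a = [11, 25]` → a = [11, 25]
`b.append(308)` → b = [7, 7, 3, 308]
`print(a)` → prints [11, 25]
`print(b)` → prints [7, 7, 3, 308]

Answer:
[11, 25]
[7, 7, 3, 308]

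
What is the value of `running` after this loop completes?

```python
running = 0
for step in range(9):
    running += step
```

Sum of 0 to 8 = 36
`running` takes the values: 0 → 1 → 3 → 6 → 10 → 15 → 21 → 28 → 36

Answer: 36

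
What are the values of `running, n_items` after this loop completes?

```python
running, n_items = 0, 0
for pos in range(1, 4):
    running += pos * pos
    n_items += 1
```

Sum of squares and count
`running, n_items` takes the values: (0, 0) → (1, 0) → (1, 1) → (5, 1) → (5, 2) → (14, 2) → (14, 3)

Answer: 14, 3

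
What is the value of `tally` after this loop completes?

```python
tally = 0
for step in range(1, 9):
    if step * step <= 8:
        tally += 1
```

Count numbers where step² ≤ 8
`tally` takes the values: 0 → 1 → 2

Answer: 2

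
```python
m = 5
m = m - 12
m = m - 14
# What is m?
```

Trace:
`m = 5` → m = 5
`m = m - 12` → m = -7
`m = m - 14` → m = -21
So m = -21

Answer: -21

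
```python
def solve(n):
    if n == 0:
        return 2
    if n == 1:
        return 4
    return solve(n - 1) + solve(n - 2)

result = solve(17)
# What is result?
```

Build up from base cases: solve(0)=2, solve(1)=4, solve(2)=6, solve(3)=10, solve(4)=16, solve(5)=26, solve(6)=42, ..., solve(17)=8362

Answer: 8362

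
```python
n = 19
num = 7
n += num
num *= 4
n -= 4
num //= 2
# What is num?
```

Trace:
`n = 19` → n = 19
`num = 7` → num = 7
`n += num` → n = 26
`num *= 4` → num = 28
`n -= 4` → n = 22
`num //= 2` → num = 14
So num = 14

Answer: 14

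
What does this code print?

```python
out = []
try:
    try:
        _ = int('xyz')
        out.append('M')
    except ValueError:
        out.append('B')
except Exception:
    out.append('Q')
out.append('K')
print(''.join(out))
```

Execution trace: 'B' (inner except ValueError) → 'K' (after the try/except). Output: BK

Answer: BK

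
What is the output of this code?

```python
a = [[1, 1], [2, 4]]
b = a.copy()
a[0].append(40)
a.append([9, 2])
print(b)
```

Key concept: shallow copy with nested lists.
Step by step:
`a = [[1, 1], [2, 4]]` → a = [[1, 1], [2, 4]]
`b = a.copy()` → b = [[1, 1], [2, 4]]
`a[0].append(40)` → a = [[1, 1, 40], [2, 4]]; b = [[1, 1, 40], [2, 4]]
`a.append([9, 2])` → a = [[1, 1, 40], [2, 4], [9, 2]]
`print(b)` → prints [[1, 1, 40], [2, 4]]

Answer: [[1, 1, 40], [2, 4]]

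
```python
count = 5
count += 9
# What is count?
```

Trace:
`count = 5` → count = 5
`count += 9` → count = 14
So count = 14

Answer: 14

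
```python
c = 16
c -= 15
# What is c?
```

Trace:
`c = 16` → c = 16
`c -= 15` → c = 1
So c = 1

Answer: 1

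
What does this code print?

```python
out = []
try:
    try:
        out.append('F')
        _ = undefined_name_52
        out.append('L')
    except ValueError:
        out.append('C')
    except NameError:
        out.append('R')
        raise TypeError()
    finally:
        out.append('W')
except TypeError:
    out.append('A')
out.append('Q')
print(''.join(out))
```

Execution trace: 'F' (inner try body) → 'R' (inner except NameError) → 'W' (inner finally) → 'A' (outer except TypeError) → 'Q' (after the try/except). Output: FRWAQ

Answer: FRWAQ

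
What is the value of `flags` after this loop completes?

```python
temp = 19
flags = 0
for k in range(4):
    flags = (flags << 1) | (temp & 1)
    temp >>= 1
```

Reverse lowest 4 bits of 19
`flags` takes the values: 0 → 1 → 3 → 6 → 12

Answer: 12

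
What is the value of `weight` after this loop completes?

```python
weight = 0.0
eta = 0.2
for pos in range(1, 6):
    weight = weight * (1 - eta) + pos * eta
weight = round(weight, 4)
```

Moving average with lr=0.2
`weight` takes the values: 0.0 → 0.2 → 0.56 → 1.048 → 1.6384 → 2.31072 → 2.3107

Answer: 2.3107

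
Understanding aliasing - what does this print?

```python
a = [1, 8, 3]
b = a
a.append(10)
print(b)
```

Key concept: basic list aliasing.
Step by step:
`a = [1, 8, 3]` → a = [1, 8, 3]
`b = a` → b = [1, 8, 3] (same object as a)
`a.append(10)` → a = [1, 8, 3, 10] (same object as b); b = [1, 8, 3, 10] (same object as a)
`print(b)` → prints [1, 8, 3, 10]

Answer: [1, 8, 3, 10]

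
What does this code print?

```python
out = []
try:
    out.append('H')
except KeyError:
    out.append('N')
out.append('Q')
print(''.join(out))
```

Execution trace: 'H' (try body, no exception) → 'Q' (after the try/except). Output: HQ

Answer: HQ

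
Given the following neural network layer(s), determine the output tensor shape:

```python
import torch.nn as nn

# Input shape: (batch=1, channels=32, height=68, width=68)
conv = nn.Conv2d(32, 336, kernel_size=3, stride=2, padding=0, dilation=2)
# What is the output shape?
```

Input: (1, 32, 68, 68) -> Output: (1, 336, 32, 32)

Answer: (1, 336, 32, 32)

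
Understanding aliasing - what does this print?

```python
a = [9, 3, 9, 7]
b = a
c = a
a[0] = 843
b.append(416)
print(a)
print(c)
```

Key concept: multiple aliases.
Step by step:
`a = [9, 3, 9, 7]` → a = [9, 3, 9, 7]
`b = a` → b = [9, 3, 9, 7] (same object as a)
`c = a` → c = [9, 3, 9, 7] (same object as a, b)
`a[0] = 843` → a = [843, 3, 9, 7] (same object as b, c); b = [843, 3, 9, 7] (same object as a, c); c = [843, 3, 9, 7] (same object as a, b)
`b.append(416)` → a = [843, 3, 9, 7, 416] (same object as b, c); b = [843, 3, 9, 7, 416] (same object as a, c); c = [843, 3, 9, 7, 416] (same object as a, b)
`print(a)` → prints [843, 3, 9, 7, 416]
`print(c)` → prints [843, 3, 9, 7, 416]

Answer:
[843, 3, 9, 7, 416]
[843, 3, 9, 7, 416]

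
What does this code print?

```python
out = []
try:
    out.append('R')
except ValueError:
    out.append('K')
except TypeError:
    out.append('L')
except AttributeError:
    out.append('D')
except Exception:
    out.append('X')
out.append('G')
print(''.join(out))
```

Execution trace: 'R' (try body, no exception) → 'G' (after the try/except). Output: RG

Answer: RG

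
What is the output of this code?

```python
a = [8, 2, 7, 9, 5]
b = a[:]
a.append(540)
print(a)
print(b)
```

Key concept: slice [:] creates copy.
Step by step:
`a = [8, 2, 7, 9, 5]` → a = [8, 2, 7, 9, 5]
`b = a[:]` → b = [8, 2, 7, 9, 5]
`a.append(540)` → a = [8, 2, 7, 9, 5, 540]
`print(a)` → prints [8, 2, 7, 9, 5, 540]
`print(b)` → prints [8, 2, 7, 9, 5]

Answer:
[8, 2, 7, 9, 5, 540]
[8, 2, 7, 9, 5]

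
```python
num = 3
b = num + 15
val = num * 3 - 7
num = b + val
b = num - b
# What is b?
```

Trace:
`num = 3` → num = 3
`b = num + 15` → b = 18
`val = num * 3 - 7` → val = 2
`num = b + val` → num = 20
`b = num - b` → b = 2
So b = 2

Answer: 2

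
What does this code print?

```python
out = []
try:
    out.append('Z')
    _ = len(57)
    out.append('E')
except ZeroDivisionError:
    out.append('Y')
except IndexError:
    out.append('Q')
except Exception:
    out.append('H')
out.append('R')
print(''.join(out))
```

Execution trace: 'Z' (try body) → 'H' (except Exception) → 'R' (after the try/except). Output: ZHR

Answer: ZHR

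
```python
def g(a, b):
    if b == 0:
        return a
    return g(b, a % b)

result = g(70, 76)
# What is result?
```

g(70, 76) -> g(76, 70) -> g(70, 6) -> g(6, 4) -> g(4, 2) -> g(2, 0) -> 2

Answer: 2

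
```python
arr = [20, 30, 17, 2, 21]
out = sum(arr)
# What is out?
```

Trace:
`arr = [20, 30, 17, 2, 21]` → arr = [20, 30, 17, 2, 21]
`out = sum(arr)` → out = 90
So out = 90

Answer: 90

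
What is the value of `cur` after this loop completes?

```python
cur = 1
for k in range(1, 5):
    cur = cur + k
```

Start at 1, add 1 through 4
`cur` takes the values: 1 → 2 → 4 → 7 → 11

Answer: 11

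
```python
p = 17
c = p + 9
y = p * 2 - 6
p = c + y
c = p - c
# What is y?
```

Trace:
`p = 17` → p = 17
`c = p + 9` → c = 26
`y = p * 2 - 6` → y = 28
`p = c + y` → p = 54
`c = p - c` → c = 28
So y = 28

Answer: 28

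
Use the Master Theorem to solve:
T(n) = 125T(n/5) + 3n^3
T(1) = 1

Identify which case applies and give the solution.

a=125, b=5, f(n)=3n^3. log_5(125) = 3. Since c=3 = 3, Case 2 applies: T(n) = Θ(n^log_b(a) · log n) = O(n^3 log n).

Answer: O(n^3 log n) - Case 2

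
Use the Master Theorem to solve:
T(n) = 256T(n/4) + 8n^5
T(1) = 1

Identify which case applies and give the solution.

a=256, b=4, f(n)=8n^5. log_4(256) = 4. Since c=5 > 4 and the regularity condition holds (256(n/4)^5 = (256/4^5)n^5 with 256/4^5 < 1), Case 3 applies: T(n) = Θ(f(n)) = O(n^5).

Answer: O(n^5) - Case 3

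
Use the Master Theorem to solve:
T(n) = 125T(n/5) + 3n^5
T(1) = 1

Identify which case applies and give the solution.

a=125, b=5, f(n)=3n^5. log_5(125) = 3. Since c=5 > 3 and the regularity condition holds (125(n/5)^5 = (125/5^5)n^5 with 125/5^5 < 1), Case 3 applies: T(n) = Θ(f(n)) = O(n^5).

Answer: O(n^5) - Case 3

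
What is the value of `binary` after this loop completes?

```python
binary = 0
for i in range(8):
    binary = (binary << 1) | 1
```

Build 8 consecutive 1-bits: 0b11111111
`binary` takes the values: 0 → 1 → 3 → 7 → 15 → 31 → 63 → 127 → 255

Answer: 255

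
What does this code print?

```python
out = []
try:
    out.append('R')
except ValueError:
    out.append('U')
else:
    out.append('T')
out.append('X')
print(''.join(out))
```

Execution trace: 'R' (try body, no exception) → 'T' (else) → 'X' (after the try/except). Output: RTX

Answer: RTX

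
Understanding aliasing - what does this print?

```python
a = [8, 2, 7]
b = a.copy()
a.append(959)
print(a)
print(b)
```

Key concept: list.copy() creates independent copy.
Step by step:
`a = [8, 2, 7]` → a = [8, 2, 7]
`b = a.copy()` → b = [8, 2, 7]
`a.append(959)` → a = [8, 2, 7, 959]
`print(a)` → prints [8, 2, 7, 959]
`print(b)` → prints [8, 2, 7]

Answer:
[8, 2, 7, 959]
[8, 2, 7]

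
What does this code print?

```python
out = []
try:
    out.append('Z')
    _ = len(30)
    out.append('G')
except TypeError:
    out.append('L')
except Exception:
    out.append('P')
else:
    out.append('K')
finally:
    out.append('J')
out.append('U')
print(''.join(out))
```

Execution trace: 'Z' (try body) → 'L' (except TypeError) → 'J' (finally) → 'U' (after the try/except). Output: ZLJU

Answer: ZLJU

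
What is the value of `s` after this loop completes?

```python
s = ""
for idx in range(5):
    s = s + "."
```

Repeat '.' 5 times
`s` takes the values: "" → "." → ".." → "..." → "...." → "....."

Answer: "....."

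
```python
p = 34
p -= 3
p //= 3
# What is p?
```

Trace:
`p = 34` → p = 34
`p -= 3` → p = 31
`p //= 3` → p = 10
So p = 10

Answer: 10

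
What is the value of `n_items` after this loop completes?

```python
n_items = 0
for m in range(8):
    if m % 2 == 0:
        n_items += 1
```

Count numbers divisible by 2 in range(8)
`n_items` takes the values: 0 → 1 → 2 → 3 → 4

Answer: 4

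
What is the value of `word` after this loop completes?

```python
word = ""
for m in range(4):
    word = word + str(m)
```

Concatenate digits 0 to 3
`word` takes the values: "" → "0" → "01" → "012" → "0123"

Answer: "0123"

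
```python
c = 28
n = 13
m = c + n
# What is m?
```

Trace:
`c = 28` → c = 28
`n = 13` → n = 13
`m = c + n` → m = 41
So m = 41

Answer: 41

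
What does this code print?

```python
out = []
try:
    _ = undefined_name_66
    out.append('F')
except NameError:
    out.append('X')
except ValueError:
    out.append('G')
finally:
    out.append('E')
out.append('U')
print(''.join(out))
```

Execution trace: 'X' (except NameError) → 'E' (finally) → 'U' (after the try/except). Output: XEU

Answer: XEU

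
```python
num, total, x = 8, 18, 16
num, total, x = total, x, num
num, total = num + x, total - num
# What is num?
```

Trace:
`num, total, x = 8, 18, 16` → num = 8; total = 18; x = 16
`num, total, x = total, x, num` → num = 18; total = 16; x = 8
`num, total = num + x, total - num` → num = 26; total = -2
So num = 26

Answer: 26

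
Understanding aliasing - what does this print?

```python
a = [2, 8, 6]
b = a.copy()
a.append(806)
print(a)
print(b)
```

Key concept: list.copy() creates independent copy.
Step by step:
`a = [2, 8, 6]` → a = [2, 8, 6]
`b = a.copy()` → b = [2, 8, 6]
`a.append(806)` → a = [2, 8, 6, 806]
`print(a)` → prints [2, 8, 6, 806]
`print(b)` → prints [2, 8, 6]

Answer:
[2, 8, 6, 806]
[2, 8, 6]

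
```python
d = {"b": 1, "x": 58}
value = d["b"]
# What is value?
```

Trace:
`d = {"b": 1, "x": 58}` → d = {'b': 1, 'x': 58}
`value = d["b"]` → value = 1
So value = 1

Answer: 1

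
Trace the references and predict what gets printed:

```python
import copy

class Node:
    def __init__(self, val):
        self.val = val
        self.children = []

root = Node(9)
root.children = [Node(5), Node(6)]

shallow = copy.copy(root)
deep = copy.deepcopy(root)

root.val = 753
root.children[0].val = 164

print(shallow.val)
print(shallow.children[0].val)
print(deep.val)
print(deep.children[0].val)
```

Key concept: deep copy with custom objects.
Step by step:
`root = Node(9)` → root = Node(val=9, children=[])
`root.children = [Node(5), Node(6)]` → root = Node(val=9, children=[Node(val=5, children=[]), Node(val=6, children=[])])
`shallow = copy.copy(root)` → shallow = Node(val=9, children=[Node(val=5, children=[]), Node(val=6, children=[])])
`deep = copy.deepcopy(root)` → deep = Node(val=9, children=[Node(val=5, children=[]), Node(val=6, children=[])])
`root.val = 753` → root = Node(val=753, children=[Node(val=5, children=[]), Node(val=6, children=[])])
`root.children[0].val = 164` → root = Node(val=753, children=[Node(val=164, children=[]), Node(val=6, children=[])]); shallow = Node(val=9, children=[Node(val=164, children=[]), Node(val=6, children=[])])
`print(shallow.val)` → prints 9
`print(shallow.children[0].val)` → prints 164
`print(deep.val)` → prints 9
`print(deep.children[0].val)` → prints 5

Answer:
9
164
9
5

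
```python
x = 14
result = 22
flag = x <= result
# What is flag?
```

Trace:
`x = 14` → x = 14
`result = 22` → result = 22
`flag = x <= result` → flag = True
So flag = True

Answer: True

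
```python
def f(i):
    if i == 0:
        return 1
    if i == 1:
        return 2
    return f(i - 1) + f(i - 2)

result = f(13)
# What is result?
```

Build up from base cases: f(0)=1, f(1)=2, f(2)=3, f(3)=5, f(4)=8, f(5)=13, f(6)=21, ..., f(13)=610

Answer: 610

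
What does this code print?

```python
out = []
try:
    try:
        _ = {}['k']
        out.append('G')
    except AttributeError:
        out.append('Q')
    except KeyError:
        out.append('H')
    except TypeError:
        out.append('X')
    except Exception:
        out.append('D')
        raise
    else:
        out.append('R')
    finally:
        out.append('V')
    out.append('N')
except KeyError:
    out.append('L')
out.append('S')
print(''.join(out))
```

Execution trace: 'H' (inner except KeyError) → 'V' (inner finally) → 'N' (try body, no exception) → 'S' (after the try/except). Output: HVNS

Answer: HVNS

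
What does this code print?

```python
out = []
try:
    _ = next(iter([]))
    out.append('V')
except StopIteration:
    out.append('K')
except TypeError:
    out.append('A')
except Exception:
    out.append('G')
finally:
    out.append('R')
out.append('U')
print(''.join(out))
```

Execution trace: 'K' (except StopIteration) → 'R' (finally) → 'U' (after the try/except). Output: KRU

Answer: KRU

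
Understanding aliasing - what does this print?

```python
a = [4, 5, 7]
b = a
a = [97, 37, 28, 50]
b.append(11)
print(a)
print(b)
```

Key concept: rebinding vs mutation: a is rebound to a new list, b still points at the original.
Step by step:
`a = [4, 5, 7]` → a = [4, 5, 7]
`b = a` → b = [4, 5, 7] (same object as a)
`a = [97, 37, 28, 50]` → a = [97, 37, 28, 50]
`b.append(11)` → b = [4, 5, 7, 11]
`print(a)` → prints [97, 37, 28, 50]
`print(b)` → prints [4, 5, 7, 11]

Answer:
[97, 37, 28, 50]
[4, 5, 7, 11]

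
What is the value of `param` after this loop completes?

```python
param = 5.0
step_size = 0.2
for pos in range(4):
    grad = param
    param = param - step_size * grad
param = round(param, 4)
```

Gradient descent: w = 5.0 * (1 - 0.2)^4
`param` takes the values: 5.0 → 4.0 → 3.2 → 2.56 → 2.048

Answer: 2.048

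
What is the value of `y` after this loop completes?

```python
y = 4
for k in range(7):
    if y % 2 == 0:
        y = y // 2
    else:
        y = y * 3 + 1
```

Collatz-style transformation from 4
`y` takes the values: 4 → 2 → 1 → 4 → 2 → 1 → 4 → 2

Answer: 2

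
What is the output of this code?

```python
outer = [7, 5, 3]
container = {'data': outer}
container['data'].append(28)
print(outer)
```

Key concept: dict holds reference to list.
Step by step:
`outer = [7, 5, 3]` → outer = [7, 5, 3]
`container = {'data': outer}` → container = {'data': [7, 5, 3]}
`container['data'].append(28)` → outer = [7, 5, 3, 28]; container = {'data': [7, 5, 3, 28]}
`print(outer)` → prints [7, 5, 3, 28]

Answer: [7, 5, 3, 28]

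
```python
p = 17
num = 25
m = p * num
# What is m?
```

Trace:
`p = 17` → p = 17
`num = 25` → num = 25
`m = p * num` → m = 425
So m = 425

Answer: 425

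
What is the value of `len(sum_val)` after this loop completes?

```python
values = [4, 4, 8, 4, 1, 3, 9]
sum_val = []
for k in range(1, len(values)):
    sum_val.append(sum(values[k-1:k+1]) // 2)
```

Number of 2-element averages
`sum_val` takes the values: [] → [4] → [4, 6] → [4, 6, 6] → [4, 6, 6, 2] → [4, 6, 6, 2, 2] → [4, 6, 6, 2, 2, 6]
So `len(sum_val)` = 6

Answer: 6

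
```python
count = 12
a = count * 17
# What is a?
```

Trace:
`count = 12` → count = 12
`a = count * 17` → a = 204
So a = 204

Answer: 204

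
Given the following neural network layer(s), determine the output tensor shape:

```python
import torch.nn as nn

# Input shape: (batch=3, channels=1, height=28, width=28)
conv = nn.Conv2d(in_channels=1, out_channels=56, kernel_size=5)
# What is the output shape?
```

Input: (3, 1, 28, 28) -> Output: (3, 56, 24, 24)

Answer: (3, 56, 24, 24)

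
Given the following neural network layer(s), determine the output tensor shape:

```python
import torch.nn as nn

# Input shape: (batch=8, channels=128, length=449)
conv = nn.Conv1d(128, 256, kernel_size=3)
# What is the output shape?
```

Input: (8, 128, 449) -> Output: (8, 256, 447)

Answer: (8, 256, 447)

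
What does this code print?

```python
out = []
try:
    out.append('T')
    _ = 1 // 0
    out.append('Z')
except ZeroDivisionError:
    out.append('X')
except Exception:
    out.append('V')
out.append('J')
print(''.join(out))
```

Execution trace: 'T' (try body) → 'X' (except ZeroDivisionError) → 'J' (after the try/except). Output: TXJ

Answer: TXJ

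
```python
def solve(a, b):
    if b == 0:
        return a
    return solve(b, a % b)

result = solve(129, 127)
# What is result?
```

solve(129, 127) -> solve(127, 2) -> solve(2, 1) -> solve(1, 0) -> 1

Answer: 1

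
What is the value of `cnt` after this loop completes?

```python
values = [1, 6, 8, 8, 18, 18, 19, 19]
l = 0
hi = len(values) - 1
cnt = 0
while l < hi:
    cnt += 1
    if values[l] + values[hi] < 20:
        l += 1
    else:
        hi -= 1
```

Steps to find pair summing to 20
`cnt` takes the values: 0 → 1 → 2 → 3 → 4 → 5 → 6 → 7

Answer: 7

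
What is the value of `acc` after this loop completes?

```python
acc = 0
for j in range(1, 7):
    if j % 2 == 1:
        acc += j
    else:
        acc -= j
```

Add odd, subtract even
`acc` takes the values: 0 → 1 → -1 → 2 → -2 → 3 → -3

Answer: -3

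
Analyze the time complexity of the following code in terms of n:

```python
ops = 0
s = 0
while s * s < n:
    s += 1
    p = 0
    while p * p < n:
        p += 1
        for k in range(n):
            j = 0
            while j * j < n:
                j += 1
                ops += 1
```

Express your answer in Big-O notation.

Each loop level contributes: √n × √n × n × √n. Multiplying the contributions gives O(n^2√n).

Answer: O(n^2√n)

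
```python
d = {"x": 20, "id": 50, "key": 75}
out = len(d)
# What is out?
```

Trace:
`d = {"x": 20, "id": 50, "key": 75}` → d = {'x': 20, 'id': 50, 'key': 75}
`out = len(d)` → out = 3
So out = 3

Answer: 3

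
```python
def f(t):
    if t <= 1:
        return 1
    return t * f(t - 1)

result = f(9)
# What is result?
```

f(9) = 9 * 8 * 7 * 6 * 5 * 4 * 3 * 2 * 1 = 362880

Answer: 362880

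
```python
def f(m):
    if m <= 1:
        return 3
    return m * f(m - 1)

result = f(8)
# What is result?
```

f(8) = 8 * 7 * 6 * 5 * 4 * 3 * 2 * 3 = 120960

Answer: 120960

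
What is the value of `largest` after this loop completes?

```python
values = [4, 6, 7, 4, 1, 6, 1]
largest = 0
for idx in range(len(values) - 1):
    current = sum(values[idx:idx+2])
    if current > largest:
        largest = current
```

Max sum of 2-element window in [4, 6, 7, 4, 1, 6, 1]
`largest` takes the values: 0 → 10 → 13

Answer: 13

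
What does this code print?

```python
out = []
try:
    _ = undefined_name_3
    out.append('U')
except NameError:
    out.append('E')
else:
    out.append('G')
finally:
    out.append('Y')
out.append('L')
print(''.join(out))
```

Execution trace: 'E' (except NameError) → 'Y' (finally) → 'L' (after the try/except). Output: EYL

Answer: EYL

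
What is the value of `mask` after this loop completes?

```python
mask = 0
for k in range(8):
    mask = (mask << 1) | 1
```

Build 8 consecutive 1-bits: 0b11111111
`mask` takes the values: 0 → 1 → 3 → 7 → 15 → 31 → 63 → 127 → 255

Answer: 255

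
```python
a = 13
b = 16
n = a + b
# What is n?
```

Trace:
`a = 13` → a = 13
`b = 16` → b = 16
`n = a + b` → n = 29
So n = 29

Answer: 29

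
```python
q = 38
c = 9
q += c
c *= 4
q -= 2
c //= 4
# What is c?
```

Trace:
`q = 38` → q = 38
`c = 9` → c = 9
`q += c` → q = 47
`c *= 4` → c = 36
`q -= 2` → q = 45
`c //= 4` → c = 9
So c = 9

Answer: 9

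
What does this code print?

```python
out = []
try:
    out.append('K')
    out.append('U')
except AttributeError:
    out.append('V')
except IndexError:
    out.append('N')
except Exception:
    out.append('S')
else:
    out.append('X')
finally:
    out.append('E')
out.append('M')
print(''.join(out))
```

Execution trace: 'K' (try body) → 'U' (try body, no exception) → 'X' (else) → 'E' (finally) → 'M' (after the try/except). Output: KUXEM

Answer: KUXEM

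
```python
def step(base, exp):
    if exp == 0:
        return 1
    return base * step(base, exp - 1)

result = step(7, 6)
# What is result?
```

step(7, 6) = 7 * 7 * 7 * 7 * 7 * 7 = 117649

Answer: 117649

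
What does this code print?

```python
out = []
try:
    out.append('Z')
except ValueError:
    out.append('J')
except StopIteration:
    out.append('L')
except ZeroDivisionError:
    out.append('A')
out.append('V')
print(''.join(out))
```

Execution trace: 'Z' (try body, no exception) → 'V' (after the try/except). Output: ZV

Answer: ZV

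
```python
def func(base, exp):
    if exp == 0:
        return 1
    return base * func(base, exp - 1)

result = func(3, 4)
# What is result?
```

func(3, 4) = 3 * 3 * 3 * 3 = 81

Answer: 81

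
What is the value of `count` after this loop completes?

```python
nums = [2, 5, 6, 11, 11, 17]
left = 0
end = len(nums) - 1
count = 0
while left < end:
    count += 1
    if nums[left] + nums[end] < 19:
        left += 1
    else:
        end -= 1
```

Steps to find pair summing to 19
`count` takes the values: 0 → 1 → 2 → 3 → 4 → 5

Answer: 5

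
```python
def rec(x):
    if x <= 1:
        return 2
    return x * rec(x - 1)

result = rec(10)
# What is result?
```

rec(10) = 10 * 9 * 8 * 7 * 6 * 5 * 4 * 3 * 2 * 2 = 7257600

Answer: 7257600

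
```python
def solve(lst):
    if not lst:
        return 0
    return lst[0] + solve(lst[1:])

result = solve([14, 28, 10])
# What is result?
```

14 + 28 + 10 + 0 = 52

Answer: 52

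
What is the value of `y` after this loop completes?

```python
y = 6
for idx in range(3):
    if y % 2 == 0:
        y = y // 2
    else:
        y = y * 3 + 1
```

Collatz-style transformation from 6
`y` takes the values: 6 → 3 → 10 → 5

Answer: 5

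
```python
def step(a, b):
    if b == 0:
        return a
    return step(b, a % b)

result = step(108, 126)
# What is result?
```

step(108, 126) -> step(126, 108) -> step(108, 18) -> step(18, 0) -> 18

Answer: 18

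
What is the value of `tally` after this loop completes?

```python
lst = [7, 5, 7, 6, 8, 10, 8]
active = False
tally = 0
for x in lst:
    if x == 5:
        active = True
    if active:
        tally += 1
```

Count elements after first 5 in [7, 5, 7, 6, 8, 10, 8]
`tally` takes the values: 0 → 1 → 2 → 3 → 4 → 5 → 6

Answer: 6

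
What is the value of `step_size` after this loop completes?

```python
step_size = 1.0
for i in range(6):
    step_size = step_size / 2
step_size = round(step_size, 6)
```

Halving LR 6 times: 1 / 2^6
`step_size` takes the values: 1.0 → 0.5 → 0.25 → 0.125 → 0.0625 → 0.03125 → 0.015625

Answer: 0.015625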